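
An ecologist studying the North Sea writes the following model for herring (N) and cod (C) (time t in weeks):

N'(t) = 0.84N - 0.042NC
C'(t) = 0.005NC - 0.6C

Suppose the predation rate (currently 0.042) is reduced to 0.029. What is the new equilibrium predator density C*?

At the interior fixed point, setting dN/dt = 0 with N > 0 fixes C* = (prey growth rate)/(NC coefficient) — independent of the other coefficients.
With the change, C* = 0.84/0.029 = 29; it rises from 20.

C* ≈ 29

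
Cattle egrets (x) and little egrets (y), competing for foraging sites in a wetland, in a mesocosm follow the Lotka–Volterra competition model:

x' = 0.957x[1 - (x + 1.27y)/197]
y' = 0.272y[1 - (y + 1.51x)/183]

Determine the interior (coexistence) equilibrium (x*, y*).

x* ≈ 38.6, y* ≈ 125

Setting both brackets to zero gives the nullclines x + 1.27y = 197 and 1.51x + y = 183.
Substituting y = 183 - 1.51x into the first: x(1 - 1.27·1.51) = 197 - 1.27·183.
So x* = -35.4/-0.918 = 38.6, and then y* = 183 - 1.51·38.6 = 125.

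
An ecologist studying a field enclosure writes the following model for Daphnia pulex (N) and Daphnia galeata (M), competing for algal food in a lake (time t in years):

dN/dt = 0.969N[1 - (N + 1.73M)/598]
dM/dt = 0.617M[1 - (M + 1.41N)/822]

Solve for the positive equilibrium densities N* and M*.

N* ≈ 573, M* ≈ 14.7

Setting both brackets to zero gives the nullclines N + 1.73M = 598 and 1.41N + M = 822.
Substituting M = 822 - 1.41N into the first: N(1 - 1.73·1.41) = 598 - 1.73·822.
So N* = -824/-1.44 = 573, and then M* = 822 - 1.41·573 = 14.7.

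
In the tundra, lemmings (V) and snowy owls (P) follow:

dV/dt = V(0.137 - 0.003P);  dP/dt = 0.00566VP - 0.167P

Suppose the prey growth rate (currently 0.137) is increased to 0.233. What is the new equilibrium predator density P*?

P* ≈ 77.7

At the interior fixed point, setting dV/dt = 0 with V > 0 fixes P* = (prey growth rate)/(VP coefficient) — independent of the other coefficients.
With the change, P* = 0.233/0.003 = 77.7; it rises from 45.7.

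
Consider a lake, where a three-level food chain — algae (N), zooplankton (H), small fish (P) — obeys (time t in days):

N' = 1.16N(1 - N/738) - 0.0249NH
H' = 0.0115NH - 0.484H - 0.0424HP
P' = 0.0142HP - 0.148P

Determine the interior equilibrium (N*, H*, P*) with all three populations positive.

N* ≈ 573, H* ≈ 10.4, P* ≈ 144

From dP/dt = 0: 0.0142H* = 0.148, so H* = 10.4.
From dN/dt = 0: 1.16(1 - N*/738) = 0.0249·10.4, giving N* = 738·(1 - 0.224) = 573.
From dH/dt = 0: 0.0115·573 - 0.484 = 0.0424P*, so P* = 6.1/0.0424 = 144.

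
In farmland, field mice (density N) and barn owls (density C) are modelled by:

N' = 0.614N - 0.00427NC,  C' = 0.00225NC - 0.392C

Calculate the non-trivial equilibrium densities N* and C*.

Set dC/dt = 0 with C > 0: 0.00225N - 0.392 = 0, so N* = 0.392/0.00225 = 174.
Set dN/dt = 0 with N > 0: 0.614 - 0.00427C = 0, so C* = 0.614/0.00427 = 144.

N* ≈ 174, C* ≈ 144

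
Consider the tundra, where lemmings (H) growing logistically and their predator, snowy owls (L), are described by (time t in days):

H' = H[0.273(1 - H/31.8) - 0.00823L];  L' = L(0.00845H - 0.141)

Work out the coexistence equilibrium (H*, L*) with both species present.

H* ≈ 16.7, L* ≈ 15.8

From dL/dt = 0 with L > 0: 0.00845H* = 0.141, so H* = 16.7.
Substitute into dH/dt = 0: 0.273(1 - 16.7/31.8) = 0.00823L*.
The bracket is 0.475, giving L* = 0.13/0.00823 = 15.8.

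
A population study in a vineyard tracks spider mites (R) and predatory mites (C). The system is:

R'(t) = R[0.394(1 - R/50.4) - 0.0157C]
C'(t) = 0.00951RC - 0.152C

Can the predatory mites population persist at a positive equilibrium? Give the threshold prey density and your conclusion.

The predator equation gives dC/dt > 0 only when R > 0.152/0.00951 = 16.
Without the predator, R → K = 50.4. Since 50.4 > 16, the predator can invade and persist.

Threshold R = 16; K > 16, so yes, the predator persists.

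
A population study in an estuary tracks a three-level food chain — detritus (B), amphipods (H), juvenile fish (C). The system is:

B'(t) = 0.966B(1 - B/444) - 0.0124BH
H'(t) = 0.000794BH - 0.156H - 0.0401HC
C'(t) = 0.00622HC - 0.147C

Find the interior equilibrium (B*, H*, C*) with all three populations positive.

From dC/dt = 0: 0.00622H* = 0.147, so H* = 23.6.
From dB/dt = 0: 0.966(1 - B*/444) = 0.0124·23.6, giving B* = 444·(1 - 0.303) = 309.
From dH/dt = 0: 0.000794·309 - 0.156 = 0.0401C*, so C* = 0.0896/0.0401 = 2.23.

B* ≈ 309, H* ≈ 23.6, C* ≈ 2.23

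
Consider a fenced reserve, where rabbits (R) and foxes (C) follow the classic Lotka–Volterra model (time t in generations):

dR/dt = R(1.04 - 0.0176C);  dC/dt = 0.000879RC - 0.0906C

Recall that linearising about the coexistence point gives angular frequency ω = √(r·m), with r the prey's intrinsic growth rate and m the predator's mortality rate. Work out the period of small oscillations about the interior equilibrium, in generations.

T ≈ 20.5 generations

Here r = 1.04 and m = 0.0906, so r·m = 0.0942.
ω = √0.0942 = 0.307 per generation, hence T = 2π/ω ≈ 20.5 generations.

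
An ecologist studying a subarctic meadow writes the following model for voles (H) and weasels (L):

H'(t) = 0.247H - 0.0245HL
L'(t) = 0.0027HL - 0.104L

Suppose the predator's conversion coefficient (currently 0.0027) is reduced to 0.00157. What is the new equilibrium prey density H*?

H* ≈ 66.2

At the interior fixed point, setting dL/dt = 0 with L > 0 fixes H* = (predator death rate)/(HL coefficient) — independent of the other coefficients.
With the change, H* = 0.104/0.00157 = 66.2; it rises from 38.5.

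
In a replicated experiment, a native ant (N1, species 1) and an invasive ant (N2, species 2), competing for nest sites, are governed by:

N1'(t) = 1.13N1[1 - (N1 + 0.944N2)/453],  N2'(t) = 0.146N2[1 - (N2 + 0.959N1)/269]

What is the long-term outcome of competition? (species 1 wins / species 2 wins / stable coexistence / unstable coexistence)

Compare the nullcline intercepts: K1/α12 = 453/0.944 = 480 > K2 = 269; K2/α21 = 269/0.959 = 281 < K1 = 453.
Since the inequalities point opposite ways, species 1 can invade but species 2 cannot.

species 1 excludes species 2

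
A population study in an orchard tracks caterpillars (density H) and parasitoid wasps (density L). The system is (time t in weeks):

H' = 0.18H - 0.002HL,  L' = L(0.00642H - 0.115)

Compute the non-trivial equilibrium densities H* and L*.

Set dL/dt = 0 with L > 0: 0.00642H - 0.115 = 0, so H* = 0.115/0.00642 = 17.9.
Set dH/dt = 0 with H > 0: 0.18 - 0.002L = 0, so L* = 0.18/0.002 = 90.

H* ≈ 17.9, L* ≈ 90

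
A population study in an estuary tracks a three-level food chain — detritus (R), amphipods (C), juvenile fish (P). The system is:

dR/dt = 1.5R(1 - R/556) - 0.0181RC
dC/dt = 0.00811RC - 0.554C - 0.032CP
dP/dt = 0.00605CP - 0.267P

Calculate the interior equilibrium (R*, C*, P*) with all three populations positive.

R* ≈ 260, C* ≈ 44.1, P* ≈ 48.6

From dP/dt = 0: 0.00605C* = 0.267, so C* = 44.1.
From dR/dt = 0: 1.5(1 - R*/556) = 0.0181·44.1, giving R* = 556·(1 - 0.533) = 260.
From dC/dt = 0: 0.00811·260 - 0.554 = 0.032P*, so P* = 1.55/0.032 = 48.6.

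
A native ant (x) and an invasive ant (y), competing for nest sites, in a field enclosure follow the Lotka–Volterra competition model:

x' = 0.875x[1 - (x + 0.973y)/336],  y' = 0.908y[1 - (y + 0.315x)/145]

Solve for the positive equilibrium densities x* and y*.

Setting both brackets to zero gives the nullclines x + 0.973y = 336 and 0.315x + y = 145.
Substituting y = 145 - 0.315x into the first: x(1 - 0.973·0.315) = 336 - 0.973·145.
So x* = 195/0.694 = 281, and then y* = 145 - 0.315·281 = 56.5.

x* ≈ 281, y* ≈ 56.5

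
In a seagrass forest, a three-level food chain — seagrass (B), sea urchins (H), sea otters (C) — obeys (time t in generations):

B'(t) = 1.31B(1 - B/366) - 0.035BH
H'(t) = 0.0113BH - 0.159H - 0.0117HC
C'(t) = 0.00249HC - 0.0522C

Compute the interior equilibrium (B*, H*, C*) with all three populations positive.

B* ≈ 161, H* ≈ 21, C* ≈ 142

From dC/dt = 0: 0.00249H* = 0.0522, so H* = 21.
From dB/dt = 0: 1.31(1 - B*/366) = 0.035·21, giving B* = 366·(1 - 0.56) = 161.
From dH/dt = 0: 0.0113·161 - 0.159 = 0.0117C*, so C* = 1.66/0.0117 = 142.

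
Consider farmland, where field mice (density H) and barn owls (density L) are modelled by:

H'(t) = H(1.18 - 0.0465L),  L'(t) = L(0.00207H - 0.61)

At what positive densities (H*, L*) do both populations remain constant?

H* ≈ 295, L* ≈ 25.4

Set dL/dt = 0 with L > 0: 0.00207H - 0.61 = 0, so H* = 0.61/0.00207 = 295.
Set dH/dt = 0 with H > 0: 1.18 - 0.0465L = 0, so L* = 1.18/0.0465 = 25.4.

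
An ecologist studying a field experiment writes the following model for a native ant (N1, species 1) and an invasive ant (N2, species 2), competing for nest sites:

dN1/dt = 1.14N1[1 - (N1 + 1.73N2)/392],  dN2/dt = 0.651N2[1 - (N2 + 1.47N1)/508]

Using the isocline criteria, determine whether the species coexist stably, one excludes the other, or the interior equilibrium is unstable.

unstable coexistence (outcome depends on initial conditions)

Compare the nullcline intercepts: K1/α12 = 392/1.73 = 227 < K2 = 508; K2/α21 = 508/1.47 = 346 < K1 = 392.
Since both are reversed, neither can invade when rare; the interior point is a saddle.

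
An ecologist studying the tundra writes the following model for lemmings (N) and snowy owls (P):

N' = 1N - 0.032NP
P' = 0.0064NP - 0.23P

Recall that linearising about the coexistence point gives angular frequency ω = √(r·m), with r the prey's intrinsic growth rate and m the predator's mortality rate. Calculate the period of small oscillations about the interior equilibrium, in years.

Here r = 1 and m = 0.23, so r·m = 0.23.
ω = √0.23 = 0.48 per year, hence T = 2π/ω ≈ 13.1 years.

T ≈ 13.1 years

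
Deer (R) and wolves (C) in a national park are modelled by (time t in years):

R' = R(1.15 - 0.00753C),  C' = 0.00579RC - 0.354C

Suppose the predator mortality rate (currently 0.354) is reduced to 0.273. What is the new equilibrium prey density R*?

R* ≈ 47.2

At the interior fixed point, setting dC/dt = 0 with C > 0 fixes R* = (predator death rate)/(RC coefficient) — independent of the other coefficients.
With the change, R* = 0.273/0.00579 = 47.2; it falls from 61.1.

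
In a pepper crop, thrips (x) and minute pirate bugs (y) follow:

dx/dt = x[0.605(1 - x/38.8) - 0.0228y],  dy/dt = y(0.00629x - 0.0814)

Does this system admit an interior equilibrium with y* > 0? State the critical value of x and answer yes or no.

Threshold x = 12.9; K > 12.9, so yes, the predator persists.

The predator equation gives dy/dt > 0 only when x > 0.0814/0.00629 = 12.9.
Without the predator, x → K = 38.8. Since 38.8 > 12.9, the predator can invade and persist.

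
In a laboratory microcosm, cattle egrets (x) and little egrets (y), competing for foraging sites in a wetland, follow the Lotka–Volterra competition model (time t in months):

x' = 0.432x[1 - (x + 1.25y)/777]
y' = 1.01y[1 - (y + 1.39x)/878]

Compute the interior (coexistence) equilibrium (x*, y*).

Setting both brackets to zero gives the nullclines x + 1.25y = 777 and 1.39x + y = 878.
Substituting y = 878 - 1.39x into the first: x(1 - 1.25·1.39) = 777 - 1.25·878.
So x* = -320/-0.737 = 435, and then y* = 878 - 1.39·435 = 274.

x* ≈ 435, y* ≈ 274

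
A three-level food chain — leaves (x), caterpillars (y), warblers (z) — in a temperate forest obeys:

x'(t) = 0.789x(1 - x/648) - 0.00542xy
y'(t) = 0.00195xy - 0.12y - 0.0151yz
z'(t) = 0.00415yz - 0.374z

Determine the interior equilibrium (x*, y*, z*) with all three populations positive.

From dz/dt = 0: 0.00415y* = 0.374, so y* = 90.1.
From dx/dt = 0: 0.789(1 - x*/648) = 0.00542·90.1, giving x* = 648·(1 - 0.619) = 247.
From dy/dt = 0: 0.00195·247 - 0.12 = 0.0151z*, so z* = 0.361/0.0151 = 23.9.

x* ≈ 247, y* ≈ 90.1, z* ≈ 23.9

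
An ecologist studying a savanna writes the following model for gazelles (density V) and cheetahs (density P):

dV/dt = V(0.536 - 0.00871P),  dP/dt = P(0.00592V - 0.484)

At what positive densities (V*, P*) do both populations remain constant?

Set dP/dt = 0 with P > 0: 0.00592V - 0.484 = 0, so V* = 0.484/0.00592 = 81.8.
Set dV/dt = 0 with V > 0: 0.536 - 0.00871P = 0, so P* = 0.536/0.00871 = 61.5.

V* ≈ 81.8, P* ≈ 61.5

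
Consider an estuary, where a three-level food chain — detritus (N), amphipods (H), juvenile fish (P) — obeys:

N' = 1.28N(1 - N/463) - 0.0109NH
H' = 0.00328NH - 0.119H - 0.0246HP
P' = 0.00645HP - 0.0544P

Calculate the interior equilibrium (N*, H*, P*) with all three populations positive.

N* ≈ 430, H* ≈ 8.43, P* ≈ 52.5

From dP/dt = 0: 0.00645H* = 0.0544, so H* = 8.43.
From dN/dt = 0: 1.28(1 - N*/463) = 0.0109·8.43, giving N* = 463·(1 - 0.0718) = 430.
From dH/dt = 0: 0.00328·430 - 0.119 = 0.0246P*, so P* = 1.29/0.0246 = 52.5.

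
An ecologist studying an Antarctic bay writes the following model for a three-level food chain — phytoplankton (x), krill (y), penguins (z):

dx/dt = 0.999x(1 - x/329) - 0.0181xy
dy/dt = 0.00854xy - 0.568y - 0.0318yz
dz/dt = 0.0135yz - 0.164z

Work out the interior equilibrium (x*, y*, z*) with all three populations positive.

From dz/dt = 0: 0.0135y* = 0.164, so y* = 12.1.
From dx/dt = 0: 0.999(1 - x*/329) = 0.0181·12.1, giving x* = 329·(1 - 0.22) = 257.
From dy/dt = 0: 0.00854·257 - 0.568 = 0.0318z*, so z* = 1.62/0.0318 = 51.

x* ≈ 257, y* ≈ 12.1, z* ≈ 51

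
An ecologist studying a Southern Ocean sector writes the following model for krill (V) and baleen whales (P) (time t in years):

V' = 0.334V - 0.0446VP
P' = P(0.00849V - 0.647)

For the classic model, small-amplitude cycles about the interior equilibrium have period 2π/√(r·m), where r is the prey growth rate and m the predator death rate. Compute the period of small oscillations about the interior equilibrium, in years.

T ≈ 13.5 years

Here r = 0.334 and m = 0.647, so r·m = 0.216.
ω = √0.216 = 0.465 per year, hence T = 2π/ω ≈ 13.5 years.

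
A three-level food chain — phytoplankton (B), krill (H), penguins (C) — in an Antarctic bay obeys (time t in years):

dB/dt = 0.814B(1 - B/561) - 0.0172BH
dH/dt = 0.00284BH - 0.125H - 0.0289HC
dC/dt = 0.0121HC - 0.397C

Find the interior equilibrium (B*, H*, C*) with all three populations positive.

From dC/dt = 0: 0.0121H* = 0.397, so H* = 32.8.
From dB/dt = 0: 0.814(1 - B*/561) = 0.0172·32.8, giving B* = 561·(1 - 0.693) = 172.
From dH/dt = 0: 0.00284·172 - 0.125 = 0.0289C*, so C* = 0.364/0.0289 = 12.6.

B* ≈ 172, H* ≈ 32.8, C* ≈ 12.6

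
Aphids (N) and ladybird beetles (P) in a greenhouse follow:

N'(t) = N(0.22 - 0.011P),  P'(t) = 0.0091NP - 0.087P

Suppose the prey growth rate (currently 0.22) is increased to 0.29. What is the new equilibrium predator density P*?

P* ≈ 26.4

At the interior fixed point, setting dN/dt = 0 with N > 0 fixes P* = (prey growth rate)/(NP coefficient) — independent of the other coefficients.
With the change, P* = 0.29/0.011 = 26.4; it rises from 20.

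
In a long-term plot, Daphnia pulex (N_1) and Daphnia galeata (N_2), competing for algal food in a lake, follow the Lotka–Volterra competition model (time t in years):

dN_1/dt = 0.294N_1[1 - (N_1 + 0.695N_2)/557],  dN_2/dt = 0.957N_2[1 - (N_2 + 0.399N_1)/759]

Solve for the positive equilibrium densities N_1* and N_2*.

Setting both brackets to zero gives the nullclines N_1 + 0.695N_2 = 557 and 0.399N_1 + N_2 = 759.
Substituting N_2 = 759 - 0.399N_1 into the first: N_1(1 - 0.695·0.399) = 557 - 0.695·759.
So N_1* = 29.5/0.723 = 40.8, and then N_2* = 759 - 0.399·40.8 = 743.

N_1* ≈ 40.8, N_2* ≈ 743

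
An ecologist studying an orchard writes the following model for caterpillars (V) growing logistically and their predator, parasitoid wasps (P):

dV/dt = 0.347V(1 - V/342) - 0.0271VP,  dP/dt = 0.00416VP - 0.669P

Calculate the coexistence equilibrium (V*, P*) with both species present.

V* ≈ 161, P* ≈ 6.78

From dP/dt = 0 with P > 0: 0.00416V* = 0.669, so V* = 161.
Substitute into dV/dt = 0: 0.347(1 - 161/342) = 0.0271P*.
The bracket is 0.53, giving P* = 0.184/0.0271 = 6.78.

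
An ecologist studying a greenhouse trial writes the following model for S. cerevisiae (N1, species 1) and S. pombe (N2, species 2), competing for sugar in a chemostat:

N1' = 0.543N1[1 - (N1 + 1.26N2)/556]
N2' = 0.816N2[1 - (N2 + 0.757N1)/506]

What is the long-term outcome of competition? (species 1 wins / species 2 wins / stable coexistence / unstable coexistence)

species 2 excludes species 1

Compare the nullcline intercepts: K1/α12 = 556/1.26 = 441 < K2 = 506; K2/α21 = 506/0.757 = 668 > K1 = 556.
Since the inequalities point opposite ways, species 2 can invade but species 1 cannot.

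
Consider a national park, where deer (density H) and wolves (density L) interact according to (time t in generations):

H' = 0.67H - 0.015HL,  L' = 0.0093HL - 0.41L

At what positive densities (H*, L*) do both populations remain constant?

Set dL/dt = 0 with L > 0: 0.0093H - 0.41 = 0, so H* = 0.41/0.0093 = 44.1.
Set dH/dt = 0 with H > 0: 0.67 - 0.015L = 0, so L* = 0.67/0.015 = 44.7.

H* ≈ 44.1, L* ≈ 44.7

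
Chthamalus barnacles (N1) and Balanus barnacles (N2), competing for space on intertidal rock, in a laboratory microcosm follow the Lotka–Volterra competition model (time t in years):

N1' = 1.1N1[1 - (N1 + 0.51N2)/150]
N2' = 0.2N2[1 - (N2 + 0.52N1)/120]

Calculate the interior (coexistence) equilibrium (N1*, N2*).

N1* ≈ 121, N2* ≈ 57.2

Setting both brackets to zero gives the nullclines N1 + 0.51N2 = 150 and 0.52N1 + N2 = 120.
Substituting N2 = 120 - 0.52N1 into the first: N1(1 - 0.51·0.52) = 150 - 0.51·120.
So N1* = 88.8/0.735 = 121, and then N2* = 120 - 0.52·121 = 57.2.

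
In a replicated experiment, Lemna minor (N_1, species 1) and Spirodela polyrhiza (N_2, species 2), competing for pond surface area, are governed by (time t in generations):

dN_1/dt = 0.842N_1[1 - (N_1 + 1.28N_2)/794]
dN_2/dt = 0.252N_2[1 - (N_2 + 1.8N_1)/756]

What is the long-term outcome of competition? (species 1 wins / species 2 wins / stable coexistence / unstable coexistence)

unstable coexistence (outcome depends on initial conditions)

Compare the nullcline intercepts: K1/α12 = 794/1.28 = 620 < K2 = 756; K2/α21 = 756/1.8 = 420 < K1 = 794.
Since both are reversed, neither can invade when rare; the interior point is a saddle.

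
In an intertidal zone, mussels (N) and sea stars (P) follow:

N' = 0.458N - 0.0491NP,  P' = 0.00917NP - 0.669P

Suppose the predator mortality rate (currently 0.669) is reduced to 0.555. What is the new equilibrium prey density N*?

At the interior fixed point, setting dP/dt = 0 with P > 0 fixes N* = (predator death rate)/(NP coefficient) — independent of the other coefficients.
With the change, N* = 0.555/0.00917 = 60.5; it falls from 73.

N* ≈ 60.5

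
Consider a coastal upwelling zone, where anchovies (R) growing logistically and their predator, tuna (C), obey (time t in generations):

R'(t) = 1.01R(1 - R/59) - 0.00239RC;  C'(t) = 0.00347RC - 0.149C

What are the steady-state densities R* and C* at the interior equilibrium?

R* ≈ 42.9, C* ≈ 115

From dC/dt = 0 with C > 0: 0.00347R* = 0.149, so R* = 42.9.
Substitute into dR/dt = 0: 1.01(1 - 42.9/59) = 0.00239C*.
The bracket is 0.272, giving C* = 0.275/0.00239 = 115.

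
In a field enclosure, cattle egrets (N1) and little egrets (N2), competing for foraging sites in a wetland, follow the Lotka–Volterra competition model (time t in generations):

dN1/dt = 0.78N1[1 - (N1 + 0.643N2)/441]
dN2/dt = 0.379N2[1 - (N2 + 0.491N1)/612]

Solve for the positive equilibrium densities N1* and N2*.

N1* ≈ 69.4, N2* ≈ 578

Setting both brackets to zero gives the nullclines N1 + 0.643N2 = 441 and 0.491N1 + N2 = 612.
Substituting N2 = 612 - 0.491N1 into the first: N1(1 - 0.643·0.491) = 441 - 0.643·612.
So N1* = 47.5/0.684 = 69.4, and then N2* = 612 - 0.491·69.4 = 578.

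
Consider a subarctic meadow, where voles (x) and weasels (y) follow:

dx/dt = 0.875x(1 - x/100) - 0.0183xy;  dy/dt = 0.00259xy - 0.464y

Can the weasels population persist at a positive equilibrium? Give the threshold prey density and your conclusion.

Threshold x = 179; K < 179, so no, the predator goes extinct.

The predator equation gives dy/dt > 0 only when x > 0.464/0.00259 = 179.
Without the predator, x → K = 100. Since 100 < 179, the predator cannot invade.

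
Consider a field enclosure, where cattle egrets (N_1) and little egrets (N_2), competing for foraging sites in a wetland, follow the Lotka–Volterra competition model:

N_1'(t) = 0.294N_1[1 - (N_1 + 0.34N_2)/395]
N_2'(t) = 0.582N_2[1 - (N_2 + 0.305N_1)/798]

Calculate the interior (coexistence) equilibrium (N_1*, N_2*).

N_1* ≈ 138, N_2* ≈ 756

Setting both brackets to zero gives the nullclines N_1 + 0.34N_2 = 395 and 0.305N_1 + N_2 = 798.
Substituting N_2 = 798 - 0.305N_1 into the first: N_1(1 - 0.34·0.305) = 395 - 0.34·798.
So N_1* = 124/0.896 = 138, and then N_2* = 798 - 0.305·138 = 756.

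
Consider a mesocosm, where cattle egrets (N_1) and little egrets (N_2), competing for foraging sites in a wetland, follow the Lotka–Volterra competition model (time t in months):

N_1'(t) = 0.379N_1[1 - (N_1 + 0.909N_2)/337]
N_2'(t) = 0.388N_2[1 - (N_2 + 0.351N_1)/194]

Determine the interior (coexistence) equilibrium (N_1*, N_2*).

N_1* ≈ 236, N_2* ≈ 111

Setting both brackets to zero gives the nullclines N_1 + 0.909N_2 = 337 and 0.351N_1 + N_2 = 194.
Substituting N_2 = 194 - 0.351N_1 into the first: N_1(1 - 0.909·0.351) = 337 - 0.909·194.
So N_1* = 161/0.681 = 236, and then N_2* = 194 - 0.351·236 = 111.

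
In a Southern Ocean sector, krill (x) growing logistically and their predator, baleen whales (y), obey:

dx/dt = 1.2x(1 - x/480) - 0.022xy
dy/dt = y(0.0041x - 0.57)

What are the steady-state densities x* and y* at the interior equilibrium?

x* ≈ 139, y* ≈ 38.7

From dy/dt = 0 with y > 0: 0.0041x* = 0.57, so x* = 139.
Substitute into dx/dt = 0: 1.2(1 - 139/480) = 0.022y*.
The bracket is 0.71, giving y* = 0.852/0.022 = 38.7.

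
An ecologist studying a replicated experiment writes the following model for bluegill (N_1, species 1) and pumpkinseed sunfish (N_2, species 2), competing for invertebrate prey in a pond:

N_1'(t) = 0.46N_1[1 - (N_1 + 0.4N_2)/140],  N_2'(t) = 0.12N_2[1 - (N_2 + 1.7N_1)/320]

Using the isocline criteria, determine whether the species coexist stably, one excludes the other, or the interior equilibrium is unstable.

stable coexistence

Compare the nullcline intercepts: K1/α12 = 140/0.4 = 350 > K2 = 320; K2/α21 = 320/1.7 = 188 > K1 = 140.
Since both inequalities hold, each species can invade when rare, so the interior equilibrium is stable.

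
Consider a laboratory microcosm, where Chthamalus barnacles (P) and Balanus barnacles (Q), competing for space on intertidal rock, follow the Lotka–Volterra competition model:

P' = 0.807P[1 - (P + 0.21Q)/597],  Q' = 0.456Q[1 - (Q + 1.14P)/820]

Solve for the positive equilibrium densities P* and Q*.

Setting both brackets to zero gives the nullclines P + 0.21Q = 597 and 1.14P + Q = 820.
Substituting Q = 820 - 1.14P into the first: P(1 - 0.21·1.14) = 597 - 0.21·820.
So P* = 425/0.761 = 559, and then Q* = 820 - 1.14·559 = 183.

P* ≈ 559, Q* ≈ 183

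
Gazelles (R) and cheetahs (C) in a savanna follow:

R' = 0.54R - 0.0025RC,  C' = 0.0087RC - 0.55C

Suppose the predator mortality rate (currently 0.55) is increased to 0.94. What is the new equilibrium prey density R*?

At the interior fixed point, setting dC/dt = 0 with C > 0 fixes R* = (predator death rate)/(RC coefficient) — independent of the other coefficients.
With the change, R* = 0.94/0.0087 = 108; it rises from 63.2.

R* ≈ 108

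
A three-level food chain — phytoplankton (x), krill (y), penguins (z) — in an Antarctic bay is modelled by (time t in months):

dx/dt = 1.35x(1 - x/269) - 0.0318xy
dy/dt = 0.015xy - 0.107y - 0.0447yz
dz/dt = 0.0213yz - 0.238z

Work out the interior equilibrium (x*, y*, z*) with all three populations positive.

From dz/dt = 0: 0.0213y* = 0.238, so y* = 11.2.
From dx/dt = 0: 1.35(1 - x*/269) = 0.0318·11.2, giving x* = 269·(1 - 0.263) = 198.
From dy/dt = 0: 0.015·198 - 0.107 = 0.0447z*, so z* = 2.87/0.0447 = 64.1.

x* ≈ 198, y* ≈ 11.2, z* ≈ 64.1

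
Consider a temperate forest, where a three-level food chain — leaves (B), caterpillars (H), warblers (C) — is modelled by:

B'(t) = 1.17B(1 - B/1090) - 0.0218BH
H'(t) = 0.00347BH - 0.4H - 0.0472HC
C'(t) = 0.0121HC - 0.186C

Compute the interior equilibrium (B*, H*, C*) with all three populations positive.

From dC/dt = 0: 0.0121H* = 0.186, so H* = 15.4.
From dB/dt = 0: 1.17(1 - B*/1090) = 0.0218·15.4, giving B* = 1090·(1 - 0.286) = 778.
From dH/dt = 0: 0.00347·778 - 0.4 = 0.0472C*, so C* = 2.3/0.0472 = 48.7.

B* ≈ 778, H* ≈ 15.4, C* ≈ 48.7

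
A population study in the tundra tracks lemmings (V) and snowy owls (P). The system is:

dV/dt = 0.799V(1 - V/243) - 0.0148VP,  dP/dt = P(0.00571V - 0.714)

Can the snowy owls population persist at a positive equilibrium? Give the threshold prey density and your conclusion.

Threshold V = 125; K > 125, so yes, the predator persists.

The predator equation gives dP/dt > 0 only when V > 0.714/0.00571 = 125.
Without the predator, V → K = 243. Since 243 > 125, the predator can invade and persist.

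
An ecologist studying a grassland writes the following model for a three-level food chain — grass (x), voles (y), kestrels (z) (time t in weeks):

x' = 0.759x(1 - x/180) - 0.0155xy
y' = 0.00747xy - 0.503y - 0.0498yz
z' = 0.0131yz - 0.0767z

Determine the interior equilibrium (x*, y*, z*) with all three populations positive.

From dz/dt = 0: 0.0131y* = 0.0767, so y* = 5.85.
From dx/dt = 0: 0.759(1 - x*/180) = 0.0155·5.85, giving x* = 180·(1 - 0.12) = 158.
From dy/dt = 0: 0.00747·158 - 0.503 = 0.0498z*, so z* = 0.681/0.0498 = 13.7.

x* ≈ 158, y* ≈ 5.85, z* ≈ 13.7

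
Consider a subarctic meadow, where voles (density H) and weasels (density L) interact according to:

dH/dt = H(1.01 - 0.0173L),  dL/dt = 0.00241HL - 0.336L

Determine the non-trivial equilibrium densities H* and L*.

Set dL/dt = 0 with L > 0: 0.00241H - 0.336 = 0, so H* = 0.336/0.00241 = 139.
Set dH/dt = 0 with H > 0: 1.01 - 0.0173L = 0, so L* = 1.01/0.0173 = 58.4.

H* ≈ 139, L* ≈ 58.4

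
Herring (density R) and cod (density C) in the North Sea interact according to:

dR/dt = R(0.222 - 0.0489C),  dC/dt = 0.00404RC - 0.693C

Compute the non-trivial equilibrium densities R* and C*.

R* ≈ 172, C* ≈ 4.54

Set dC/dt = 0 with C > 0: 0.00404R - 0.693 = 0, so R* = 0.693/0.00404 = 172.
Set dR/dt = 0 with R > 0: 0.222 - 0.0489C = 0, so C* = 0.222/0.0489 = 4.54.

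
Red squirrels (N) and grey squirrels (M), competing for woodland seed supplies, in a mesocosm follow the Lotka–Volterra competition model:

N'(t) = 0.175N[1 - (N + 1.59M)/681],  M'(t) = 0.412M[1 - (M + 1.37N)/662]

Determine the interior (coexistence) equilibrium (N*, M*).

Setting both brackets to zero gives the nullclines N + 1.59M = 681 and 1.37N + M = 662.
Substituting M = 662 - 1.37N into the first: N(1 - 1.59·1.37) = 681 - 1.59·662.
So N* = -372/-1.18 = 315, and then M* = 662 - 1.37·315 = 230.

N* ≈ 315, M* ≈ 230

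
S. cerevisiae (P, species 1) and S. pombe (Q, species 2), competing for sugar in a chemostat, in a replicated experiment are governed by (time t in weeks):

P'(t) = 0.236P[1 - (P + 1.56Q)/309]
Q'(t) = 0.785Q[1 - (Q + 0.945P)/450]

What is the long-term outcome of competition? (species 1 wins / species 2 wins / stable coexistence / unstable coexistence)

species 2 excludes species 1

Compare the nullcline intercepts: K1/α12 = 309/1.56 = 198 < K2 = 450; K2/α21 = 450/0.945 = 476 > K1 = 309.
Since the inequalities point opposite ways, species 2 can invade but species 1 cannot.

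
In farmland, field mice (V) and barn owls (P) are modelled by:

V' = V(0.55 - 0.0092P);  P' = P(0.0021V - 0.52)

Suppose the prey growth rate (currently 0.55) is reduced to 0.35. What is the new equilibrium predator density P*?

At the interior fixed point, setting dV/dt = 0 with V > 0 fixes P* = (prey growth rate)/(VP coefficient) — independent of the other coefficients.
With the change, P* = 0.35/0.0092 = 38; it falls from 59.8.

P* ≈ 38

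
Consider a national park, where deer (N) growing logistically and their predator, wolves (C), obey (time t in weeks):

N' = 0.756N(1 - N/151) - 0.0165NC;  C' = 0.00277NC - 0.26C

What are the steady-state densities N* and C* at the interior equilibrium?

From dC/dt = 0 with C > 0: 0.00277N* = 0.26, so N* = 93.9.
Substitute into dN/dt = 0: 0.756(1 - 93.9/151) = 0.0165C*.
The bracket is 0.378, giving C* = 0.286/0.0165 = 17.3.

N* ≈ 93.9, C* ≈ 17.3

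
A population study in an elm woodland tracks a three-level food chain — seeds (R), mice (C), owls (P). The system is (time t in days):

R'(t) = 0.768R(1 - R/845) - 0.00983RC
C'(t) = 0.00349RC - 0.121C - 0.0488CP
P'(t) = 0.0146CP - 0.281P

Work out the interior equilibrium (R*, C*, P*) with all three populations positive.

R* ≈ 637, C* ≈ 19.2, P* ≈ 43.1

From dP/dt = 0: 0.0146C* = 0.281, so C* = 19.2.
From dR/dt = 0: 0.768(1 - R*/845) = 0.00983·19.2, giving R* = 845·(1 - 0.246) = 637.
From dC/dt = 0: 0.00349·637 - 0.121 = 0.0488P*, so P* = 2.1/0.0488 = 43.1.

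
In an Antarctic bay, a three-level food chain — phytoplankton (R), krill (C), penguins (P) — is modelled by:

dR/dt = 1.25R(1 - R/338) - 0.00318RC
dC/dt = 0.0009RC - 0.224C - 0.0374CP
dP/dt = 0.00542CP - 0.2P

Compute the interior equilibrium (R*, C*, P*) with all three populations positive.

R* ≈ 306, C* ≈ 36.9, P* ≈ 1.38

From dP/dt = 0: 0.00542C* = 0.2, so C* = 36.9.
From dR/dt = 0: 1.25(1 - R*/338) = 0.00318·36.9, giving R* = 338·(1 - 0.0939) = 306.
From dC/dt = 0: 0.0009·306 - 0.224 = 0.0374P*, so P* = 0.0516/0.0374 = 1.38.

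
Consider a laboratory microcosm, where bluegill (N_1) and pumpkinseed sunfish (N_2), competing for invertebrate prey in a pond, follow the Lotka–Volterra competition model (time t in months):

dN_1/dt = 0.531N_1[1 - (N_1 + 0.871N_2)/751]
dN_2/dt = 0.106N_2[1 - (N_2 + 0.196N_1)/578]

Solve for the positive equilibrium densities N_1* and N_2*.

Setting both brackets to zero gives the nullclines N_1 + 0.871N_2 = 751 and 0.196N_1 + N_2 = 578.
Substituting N_2 = 578 - 0.196N_1 into the first: N_1(1 - 0.871·0.196) = 751 - 0.871·578.
So N_1* = 248/0.829 = 299, and then N_2* = 578 - 0.196·299 = 519.

N_1* ≈ 299, N_2* ≈ 519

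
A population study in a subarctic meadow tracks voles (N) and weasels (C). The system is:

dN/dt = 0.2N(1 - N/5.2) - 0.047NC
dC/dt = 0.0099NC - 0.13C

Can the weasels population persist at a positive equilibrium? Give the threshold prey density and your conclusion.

Threshold N = 13.1; K < 13.1, so no, the predator goes extinct.

The predator equation gives dC/dt > 0 only when N > 0.13/0.0099 = 13.1.
Without the predator, N → K = 5.2. Since 5.2 < 13.1, the predator cannot invade.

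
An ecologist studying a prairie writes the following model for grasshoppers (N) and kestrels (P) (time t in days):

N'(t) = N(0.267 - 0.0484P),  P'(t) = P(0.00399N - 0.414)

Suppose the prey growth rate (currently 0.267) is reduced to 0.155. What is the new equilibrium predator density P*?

P* ≈ 3.2

At the interior fixed point, setting dN/dt = 0 with N > 0 fixes P* = (prey growth rate)/(NP coefficient) — independent of the other coefficients.
With the change, P* = 0.155/0.0484 = 3.2; it falls from 5.52.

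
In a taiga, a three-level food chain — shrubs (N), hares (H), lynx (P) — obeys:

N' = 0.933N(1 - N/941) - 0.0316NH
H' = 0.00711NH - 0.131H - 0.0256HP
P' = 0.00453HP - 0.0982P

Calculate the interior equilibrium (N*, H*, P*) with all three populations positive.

From dP/dt = 0: 0.00453H* = 0.0982, so H* = 21.7.
From dN/dt = 0: 0.933(1 - N*/941) = 0.0316·21.7, giving N* = 941·(1 - 0.734) = 250.
From dH/dt = 0: 0.00711·250 - 0.131 = 0.0256P*, so P* = 1.65/0.0256 = 64.3.

N* ≈ 250, H* ≈ 21.7, P* ≈ 64.3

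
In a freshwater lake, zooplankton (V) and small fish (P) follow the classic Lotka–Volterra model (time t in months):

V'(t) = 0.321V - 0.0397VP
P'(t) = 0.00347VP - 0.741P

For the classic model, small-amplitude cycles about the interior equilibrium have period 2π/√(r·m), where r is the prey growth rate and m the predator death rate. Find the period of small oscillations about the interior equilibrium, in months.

T ≈ 12.9 months

Here r = 0.321 and m = 0.741, so r·m = 0.238.
ω = √0.238 = 0.488 per month, hence T = 2π/ω ≈ 12.9 months.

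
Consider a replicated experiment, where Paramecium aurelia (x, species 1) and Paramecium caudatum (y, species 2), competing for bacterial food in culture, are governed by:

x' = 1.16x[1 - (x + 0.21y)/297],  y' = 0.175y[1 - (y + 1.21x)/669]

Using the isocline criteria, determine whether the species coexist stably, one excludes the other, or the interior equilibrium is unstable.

Compare the nullcline intercepts: K1/α12 = 297/0.21 = 1410 > K2 = 669; K2/α21 = 669/1.21 = 553 > K1 = 297.
Since both inequalities hold, each species can invade when rare, so the interior equilibrium is stable.

stable coexistence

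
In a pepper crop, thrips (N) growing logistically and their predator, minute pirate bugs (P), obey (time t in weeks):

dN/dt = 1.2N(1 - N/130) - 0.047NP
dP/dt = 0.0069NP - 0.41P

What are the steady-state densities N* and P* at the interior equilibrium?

N* ≈ 59.4, P* ≈ 13.9

From dP/dt = 0 with P > 0: 0.0069N* = 0.41, so N* = 59.4.
Substitute into dN/dt = 0: 1.2(1 - 59.4/130) = 0.047P*.
The bracket is 0.543, giving P* = 0.652/0.047 = 13.9.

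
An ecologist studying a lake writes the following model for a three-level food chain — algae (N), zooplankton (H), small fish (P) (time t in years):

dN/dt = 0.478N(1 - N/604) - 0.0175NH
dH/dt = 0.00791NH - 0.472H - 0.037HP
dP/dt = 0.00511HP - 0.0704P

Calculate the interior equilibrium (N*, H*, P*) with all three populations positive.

N* ≈ 299, H* ≈ 13.8, P* ≈ 51.2

From dP/dt = 0: 0.00511H* = 0.0704, so H* = 13.8.
From dN/dt = 0: 0.478(1 - N*/604) = 0.0175·13.8, giving N* = 604·(1 - 0.504) = 299.
From dH/dt = 0: 0.00791·299 - 0.472 = 0.037P*, so P* = 1.9/0.037 = 51.2.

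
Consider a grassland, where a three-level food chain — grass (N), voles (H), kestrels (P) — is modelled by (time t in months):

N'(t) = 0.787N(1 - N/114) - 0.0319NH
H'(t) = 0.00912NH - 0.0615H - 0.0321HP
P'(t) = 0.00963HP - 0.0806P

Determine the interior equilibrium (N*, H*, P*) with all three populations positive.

From dP/dt = 0: 0.00963H* = 0.0806, so H* = 8.37.
From dN/dt = 0: 0.787(1 - N*/114) = 0.0319·8.37, giving N* = 114·(1 - 0.339) = 75.3.
From dH/dt = 0: 0.00912·75.3 - 0.0615 = 0.0321P*, so P* = 0.625/0.0321 = 19.5.

N* ≈ 75.3, H* ≈ 8.37, P* ≈ 19.5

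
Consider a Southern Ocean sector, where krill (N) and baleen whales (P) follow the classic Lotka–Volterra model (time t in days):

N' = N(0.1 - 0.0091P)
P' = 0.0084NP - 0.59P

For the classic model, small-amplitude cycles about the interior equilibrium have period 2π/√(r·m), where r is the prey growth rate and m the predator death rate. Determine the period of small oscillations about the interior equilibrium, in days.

T ≈ 25.9 days

Here r = 0.1 and m = 0.59, so r·m = 0.059.
ω = √0.059 = 0.243 per day, hence T = 2π/ω ≈ 25.9 days.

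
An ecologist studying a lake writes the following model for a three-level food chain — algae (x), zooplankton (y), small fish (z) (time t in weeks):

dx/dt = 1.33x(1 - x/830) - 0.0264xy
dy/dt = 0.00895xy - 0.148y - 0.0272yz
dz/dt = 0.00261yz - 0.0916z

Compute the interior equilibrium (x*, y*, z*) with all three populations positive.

From dz/dt = 0: 0.00261y* = 0.0916, so y* = 35.1.
From dx/dt = 0: 1.33(1 - x*/830) = 0.0264·35.1, giving x* = 830·(1 - 0.697) = 252.
From dy/dt = 0: 0.00895·252 - 0.148 = 0.0272z*, so z* = 2.11/0.0272 = 77.4.

x* ≈ 252, y* ≈ 35.1, z* ≈ 77.4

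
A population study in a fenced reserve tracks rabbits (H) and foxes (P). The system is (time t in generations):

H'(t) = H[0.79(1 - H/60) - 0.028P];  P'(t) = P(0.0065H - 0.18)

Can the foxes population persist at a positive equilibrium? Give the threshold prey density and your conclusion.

Threshold H = 27.7; K > 27.7, so yes, the predator persists.

The predator equation gives dP/dt > 0 only when H > 0.18/0.0065 = 27.7.
Without the predator, H → K = 60. Since 60 > 27.7, the predator can invade and persist.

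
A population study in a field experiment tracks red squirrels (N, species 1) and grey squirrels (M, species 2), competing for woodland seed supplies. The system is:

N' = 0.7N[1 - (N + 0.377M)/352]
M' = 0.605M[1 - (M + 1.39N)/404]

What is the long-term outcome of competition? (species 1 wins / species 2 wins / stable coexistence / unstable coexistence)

species 1 excludes species 2

Compare the nullcline intercepts: K1/α12 = 352/0.377 = 934 > K2 = 404; K2/α21 = 404/1.39 = 291 < K1 = 352.
Since the inequalities point opposite ways, species 1 can invade but species 2 cannot.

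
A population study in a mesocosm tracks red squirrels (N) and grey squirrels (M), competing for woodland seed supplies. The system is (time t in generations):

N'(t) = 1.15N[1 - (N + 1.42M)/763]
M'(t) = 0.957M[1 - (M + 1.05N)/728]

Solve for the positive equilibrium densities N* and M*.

N* ≈ 551, M* ≈ 149

Setting both brackets to zero gives the nullclines N + 1.42M = 763 and 1.05N + M = 728.
Substituting M = 728 - 1.05N into the first: N(1 - 1.42·1.05) = 763 - 1.42·728.
So N* = -271/-0.491 = 551, and then M* = 728 - 1.05·551 = 149.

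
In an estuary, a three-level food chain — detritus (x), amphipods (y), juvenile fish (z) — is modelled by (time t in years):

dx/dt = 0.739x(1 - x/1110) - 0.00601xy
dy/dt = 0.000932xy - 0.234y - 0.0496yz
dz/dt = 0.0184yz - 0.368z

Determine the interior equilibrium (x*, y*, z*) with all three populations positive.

x* ≈ 929, y* ≈ 20, z* ≈ 12.7

From dz/dt = 0: 0.0184y* = 0.368, so y* = 20.
From dx/dt = 0: 0.739(1 - x*/1110) = 0.00601·20, giving x* = 1110·(1 - 0.163) = 929.
From dy/dt = 0: 0.000932·929 - 0.234 = 0.0496z*, so z* = 0.632/0.0496 = 12.7.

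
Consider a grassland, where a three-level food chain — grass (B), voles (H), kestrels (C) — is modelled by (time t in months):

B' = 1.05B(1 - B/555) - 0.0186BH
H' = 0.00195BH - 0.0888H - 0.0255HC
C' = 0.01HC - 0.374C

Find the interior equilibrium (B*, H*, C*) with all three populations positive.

B* ≈ 187, H* ≈ 37.4, C* ≈ 10.8

From dC/dt = 0: 0.01H* = 0.374, so H* = 37.4.
From dB/dt = 0: 1.05(1 - B*/555) = 0.0186·37.4, giving B* = 555·(1 - 0.663) = 187.
From dH/dt = 0: 0.00195·187 - 0.0888 = 0.0255C*, so C* = 0.276/0.0255 = 10.8.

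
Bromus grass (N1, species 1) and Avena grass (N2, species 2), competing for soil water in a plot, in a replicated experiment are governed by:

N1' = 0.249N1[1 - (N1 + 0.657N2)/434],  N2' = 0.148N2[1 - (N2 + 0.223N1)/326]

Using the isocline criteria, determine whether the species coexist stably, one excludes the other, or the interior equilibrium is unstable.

stable coexistence

Compare the nullcline intercepts: K1/α12 = 434/0.657 = 661 > K2 = 326; K2/α21 = 326/0.223 = 1460 > K1 = 434.
Since both inequalities hold, each species can invade when rare, so the interior equilibrium is stable.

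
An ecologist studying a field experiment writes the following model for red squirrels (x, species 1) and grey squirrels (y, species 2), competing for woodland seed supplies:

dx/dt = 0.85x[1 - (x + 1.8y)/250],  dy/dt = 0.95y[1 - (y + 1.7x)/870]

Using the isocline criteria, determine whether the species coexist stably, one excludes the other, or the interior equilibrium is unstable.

Compare the nullcline intercepts: K1/α12 = 250/1.8 = 139 < K2 = 870; K2/α21 = 870/1.7 = 512 > K1 = 250.
Since the inequalities point opposite ways, species 2 can invade but species 1 cannot.

species 2 excludes species 1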